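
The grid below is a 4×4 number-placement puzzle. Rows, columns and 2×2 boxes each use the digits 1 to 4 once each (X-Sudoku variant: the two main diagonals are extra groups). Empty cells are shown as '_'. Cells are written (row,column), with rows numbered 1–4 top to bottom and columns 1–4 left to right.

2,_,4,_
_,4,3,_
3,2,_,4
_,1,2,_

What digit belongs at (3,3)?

(1,2) = 3: row 1 has {2,4}; col 2 has {1,2,4}; box has {2,4} → only 3 remains.
(1,4) = 1: row 1 has {2,3,4}; col 4 has {4}; box has {3,4}; anti-diagonal has {2,3} → only 1 remains.
(2,1) = 1: row 2 has {3,4}; col 1 has {2,3}; box has {2,3,4} → only 1 remains.
(2,4) = 2: row 2 has {1,3,4}; col 4 has {1,4}; box has {1,3,4} → only 2 remains.
(3,3) = 1: row 3 has {2,3,4}; col 3 has {2,3,4}; box has {2,4}; main diagonal has {2,4} → only 1 remains.

1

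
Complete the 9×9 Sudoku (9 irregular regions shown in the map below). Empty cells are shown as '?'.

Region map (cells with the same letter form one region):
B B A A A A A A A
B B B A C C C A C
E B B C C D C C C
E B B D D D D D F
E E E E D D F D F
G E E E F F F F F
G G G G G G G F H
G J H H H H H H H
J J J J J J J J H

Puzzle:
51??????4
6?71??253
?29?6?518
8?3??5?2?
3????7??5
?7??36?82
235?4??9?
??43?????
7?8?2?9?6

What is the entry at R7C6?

8

R2C5 = 9: row 2 has {1,2,3,5,6,7}; col 5 has {2,3,4,6}; region has {1,2,3,5,6,8} → only 9 remains.
R2C6 = 4: row 2 has {1,2,3,5,6,7,9}; col 6 has {5,6,7}; region has {1,2,3,5,6,8,9} → only 4 remains.
R3C1 = 4: row 3 has {1,2,5,6,8,9}; col 1 has {2,3,5,6,7,8}; region has {3,7,8} → only 4 remains.
R3C4 = 7: row 3 has {1,2,4,5,6,8,9}; col 4 has {1,3}; region has {1,2,3,4,5,6,8,9} → only 7 remains.
R3C6 = 3: row 3 has {1,2,4,5,6,7,8,9}; col 6 has {4,5,6,7}; region has {2,5,7} → only 3 remains.
R4C2 = 4: row 4 has {2,3,5,8}; col 2 has {1,2,3,7}; region has {1,2,3,5,6,7,9} → only 4 remains.
R4C5 = 1: row 4 has {2,3,4,5,8}; col 5 has {2,3,4,6,9}; region has {2,3,5,7} → only 1 remains.
R4C7 = 6: row 4 has {1,2,3,4,5,8}; col 7 has {2,5,9}; region has {1,2,3,5,7} → only 6 remains.
R4C9 = 7: row 4 has {1,2,3,4,5,6,8}; col 9 has {2,3,4,5,6,8}; region has {2,3,5,6,8,9} → only 7 remains.
R5C5 = 8: row 5 has {3,5,7}; col 5 has {1,2,3,4,6,9}; region has {1,2,3,5,6,7} → only 8 remains.
R5C8 = 4: row 5 has {3,5,7,8}; col 8 has {1,2,5,8,9}; region has {1,2,3,5,6,7,8} → only 4 remains.
R6C3 = 1: row 6 has {2,3,6,7,8}; col 3 has {3,4,5,7,8,9}; region has {3,4,7,8} → only 1 remains.
R6C7 = 4: row 6 has {1,2,3,6,7,8}; col 7 has {2,5,6,9}; region has {2,3,5,6,7,8,9} → only 4 remains.
R7C9 = 1: row 7 has {2,3,4,5,9}; col 9 has {2,3,4,5,6,7,8}; region has {3,4,6} → only 1 remains.
R8C8 = 7: row 8 has {3,4}; col 8 has {1,2,4,5,8,9}; region has {1,3,4,6} → only 7 remains.
R8C9 = 9: row 8 has {3,4,7}; col 9 has {1,2,3,4,5,6,7,8}; region has {1,3,4,6,7} → only 9 remains.
R9C2 = 5: row 9 has {2,6,7,8,9}; col 2 has {1,2,3,4,7}; region has {2,7,8,9} → only 5 remains.
R9C4 = 4: row 9 has {2,5,6,7,8,9}; col 4 has {1,3,7}; region has {2,5,7,8,9} → only 4 remains.
R9C6 = 1: row 9 has {2,4,5,6,7,8,9}; col 6 has {3,4,5,6,7}; region has {2,4,5,7,8,9} → only 1 remains.
R9C8 = 3: row 9 has {1,2,4,5,6,7,8,9}; col 8 has {1,2,4,5,7,8,9}; region has {1,2,4,5,7,8,9} → only 3 remains.
R1C5 = 7: row 1 has {1,4,5}; col 5 has {1,2,3,4,6,8,9}; region has {1,4,5} → only 7 remains.
R1C8 = 6: row 1 has {1,4,5,7}; col 8 has {1,2,3,4,5,7,8,9}; region has {1,4,5,7} → only 6 remains.
R2C2 = 8: row 2 has {1,2,3,4,5,6,7,9}; col 2 has {1,2,3,4,5,7}; region has {1,2,3,4,5,6,7,9} → only 8 remains.
R4C4 = 9: row 4 has {1,2,3,4,5,6,7,8}; col 4 has {1,3,4,7}; region has {1,2,3,4,5,6,7,8} → only 9 remains.
R5C7 = 1: row 5 has {3,4,5,7,8}; col 7 has {2,4,5,6,9}; region has {2,3,4,5,6,7,8,9} → only 1 remains.
R6C1 = 9: row 6 has {1,2,3,4,6,7,8}; col 1 has {2,3,4,5,6,7,8}; region has {2,3,4,5} → only 9 remains.
R6C4 = 5: row 6 has {1,2,3,4,6,7,8,9}; col 4 has {1,3,4,7,9}; region has {1,3,4,7,8} → only 5 remains.
R7C6 = 8: row 7 has {1,2,3,4,5,9}; col 6 has {1,3,4,5,6,7}; region has {2,3,4,5,9} → only 8 remains.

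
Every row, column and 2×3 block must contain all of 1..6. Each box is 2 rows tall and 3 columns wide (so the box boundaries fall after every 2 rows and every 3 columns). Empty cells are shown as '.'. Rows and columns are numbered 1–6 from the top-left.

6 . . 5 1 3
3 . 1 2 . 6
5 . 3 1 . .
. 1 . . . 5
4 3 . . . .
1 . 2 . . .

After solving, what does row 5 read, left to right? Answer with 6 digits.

r1c3 = 4: row 1 has {1,3,5,6}; col 3 has {1,2,3}; box has {1,3,6} → only 4 remains.
r2c2 = 5: row 2 has {1,2,3,6}; col 2 has {1,3}; box has {1,3,4,6} → only 5 remains.
r2c5 = 4: row 2 has {1,2,3,5,6}; col 5 has {1}; box has {1,2,3,5,6} → only 4 remains.
r4c1 = 2: row 4 has {1,5}; col 1 has {1,3,4,5,6}; box has {1,3,5} → only 2 remains.
r4c3 = 6: row 4 has {1,2,5}; col 3 has {1,2,3,4}; box has {1,2,3,5} → only 6 remains.
r4c5 = 3: row 4 has {1,2,5,6}; col 5 has {1,4}; box has {1,5} → only 3 remains.
r5c3 = 5: row 5 has {3,4}; col 3 has {1,2,3,4,6}; box has {1,2,3,4} → only 5 remains.
r5c4 = 6: row 5 has {3,4,5}; col 4 has {1,2,5}; box has {} → only 6 remains.
r5c5 = 2: row 5 has {3,4,5,6}; col 5 has {1,3,4}; box has {6} → only 2 remains.
r5c6 = 1: row 5 has {2,3,4,5,6}; col 6 has {3,5,6}; box has {2,6} → only 1 remains.

435621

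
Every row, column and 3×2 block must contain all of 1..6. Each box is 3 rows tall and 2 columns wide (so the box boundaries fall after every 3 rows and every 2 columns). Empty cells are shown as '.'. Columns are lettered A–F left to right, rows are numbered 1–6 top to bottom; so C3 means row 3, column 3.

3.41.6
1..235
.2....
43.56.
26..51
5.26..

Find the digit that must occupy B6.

B1 = 5: row 1 has {1,3,4,6}; col 2 has {2,3,6}; box has {1,2,3} → only 5 remains.
E1 = 2: row 1 has {1,3,4,5,6}; col 5 has {3,5,6}; box has {3,5,6} → only 2 remains.
B2 = 4: row 2 has {1,2,3,5}; col 2 has {2,3,5,6}; box has {1,2,3,5} → only 4 remains.
C2 = 6: row 2 has {1,2,3,4,5}; col 3 has {2,4}; box has {1,2,4} → only 6 remains.
A3 = 6: row 3 has {2}; col 1 has {1,2,3,4,5}; box has {1,2,3,4,5} → only 6 remains.
D3 = 3: row 3 has {2,6}; col 4 has {1,2,5,6}; box has {1,2,4,6} → only 3 remains.
F3 = 4: row 3 has {2,3,6}; col 6 has {1,5,6}; box has {2,3,5,6} → only 4 remains.
C4 = 1: row 4 has {3,4,5,6}; col 3 has {2,4,6}; box has {2,5,6} → only 1 remains.
F4 = 2: row 4 has {1,3,4,5,6}; col 6 has {1,4,5,6}; box has {1,5,6} → only 2 remains.
C5 = 3: row 5 has {1,2,5,6}; col 3 has {1,2,4,6}; box has {1,2,5,6} → only 3 remains.
D5 = 4: row 5 has {1,2,3,5,6}; col 4 has {1,2,3,5,6}; box has {1,2,3,5,6} → only 4 remains.
B6 = 1: row 6 has {2,5,6}; col 2 has {2,3,4,5,6}; box has {2,3,4,5,6} → only 1 remains.

1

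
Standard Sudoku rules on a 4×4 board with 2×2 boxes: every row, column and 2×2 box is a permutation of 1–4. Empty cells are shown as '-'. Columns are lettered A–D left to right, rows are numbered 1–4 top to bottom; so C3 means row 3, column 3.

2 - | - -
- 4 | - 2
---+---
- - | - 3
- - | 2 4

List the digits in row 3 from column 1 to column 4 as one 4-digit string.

4213

D1 = 1 (sole candidate).
C2 = 3 (sole candidate).
C3 = 1: row 3 has {3}; col 3 has {2,3}; box has {2,3,4} → only 1 remains.
B1 = 3 (sole candidate).
C1 = 4 (sole candidate).
A2 = 1 (sole candidate).
A3 = 4: row 3 has {1,3}; col 1 has {1,2}; box has {} → only 4 remains.
B3 = 2: row 3 has {1,3,4}; col 2 has {3,4}; box has {4} → only 2 remains.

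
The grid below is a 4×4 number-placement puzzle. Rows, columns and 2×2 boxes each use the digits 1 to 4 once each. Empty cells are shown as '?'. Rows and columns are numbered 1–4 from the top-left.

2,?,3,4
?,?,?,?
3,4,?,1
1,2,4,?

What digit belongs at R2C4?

R1C2 = 1 (sole candidate).
R2C1 = 4 (sole candidate).
R2C2 = 3 (sole candidate).
R2C4 = 2: row 2 has {3,4}; col 4 has {1,4}; box has {3,4} → only 2 remains.

2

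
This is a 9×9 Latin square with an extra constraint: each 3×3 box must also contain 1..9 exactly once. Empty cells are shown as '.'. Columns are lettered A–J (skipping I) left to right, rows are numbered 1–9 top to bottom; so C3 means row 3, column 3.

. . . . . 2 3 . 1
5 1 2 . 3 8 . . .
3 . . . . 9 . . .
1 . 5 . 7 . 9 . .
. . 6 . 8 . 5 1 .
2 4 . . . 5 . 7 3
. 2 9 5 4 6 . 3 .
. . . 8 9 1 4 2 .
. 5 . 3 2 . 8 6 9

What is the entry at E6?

C6 = 8: row 6 has {2,3,4,5,7}; col 3 has {2,5,6,9}; box has {1,2,4,5,6} → only 8 remains.
G6 = 6: row 6 has {2,3,4,5,7,8}; col 7 has {3,4,5,8,9}; box has {1,3,5,7,9} → only 6 remains.
J7 = 7: row 7 has {2,3,4,5,6,9}; col 9 has {1,3,9}; box has {2,3,4,6,8,9} → only 7 remains.
J8 = 5: row 8 has {1,2,4,8,9}; col 9 has {1,3,7,9}; box has {2,3,4,6,7,8,9} → only 5 remains.
F9 = 7: row 9 has {2,3,5,6,8,9}; col 6 has {1,2,5,6,8,9}; box has {1,2,3,4,5,6,8,9} → only 7 remains.
G2 = 7: row 2 has {1,2,3,5,8}; col 7 has {3,4,5,6,8,9}; box has {1,3} → only 7 remains.
G3 = 2: row 3 has {3,9}; col 7 has {3,4,5,6,7,8,9}; box has {1,3,7} → only 2 remains.
B4 = 3: row 4 has {1,5,7,9}; col 2 has {1,2,4,5}; box has {1,2,4,5,6,8} → only 3 remains.
F4 = 4: row 4 has {1,3,5,7,9}; col 6 has {1,2,5,6,7,8,9}; box has {5,7,8} → only 4 remains.
H4 = 8: row 4 has {1,3,4,5,7,9}; col 8 has {1,2,3,6,7}; box has {1,3,5,6,7,9} → only 8 remains.
J4 = 2: row 4 has {1,3,4,5,7,8,9}; col 9 has {1,3,5,7,9}; box has {1,3,5,6,7,8,9} → only 2 remains.
F5 = 3: row 5 has {1,5,6,8}; col 6 has {1,2,4,5,6,7,8,9}; box has {4,5,7,8} → only 3 remains.
J5 = 4: row 5 has {1,3,5,6,8}; col 9 has {1,2,3,5,7,9}; box has {1,2,3,5,6,7,8,9} → only 4 remains.
E6 = 1: row 6 has {2,3,4,5,6,7,8}; col 5 has {2,3,4,7,8,9}; box has {3,4,5,7,8} → only 1 remains.

1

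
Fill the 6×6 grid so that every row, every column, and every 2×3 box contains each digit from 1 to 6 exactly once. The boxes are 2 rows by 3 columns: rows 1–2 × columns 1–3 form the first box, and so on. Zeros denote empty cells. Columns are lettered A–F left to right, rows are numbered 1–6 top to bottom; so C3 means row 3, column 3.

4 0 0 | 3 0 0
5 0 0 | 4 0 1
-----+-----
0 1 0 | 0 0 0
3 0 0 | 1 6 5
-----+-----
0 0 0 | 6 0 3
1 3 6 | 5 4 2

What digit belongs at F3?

4

F1 = 6: row 1 has {3,4}; col 6 has {1,2,3,5}; box has {1,3,4} → only 6 remains.
E2 = 2: row 2 has {1,4,5}; col 5 has {4,6}; box has {1,3,4,6} → only 2 remains.
D3 = 2: row 3 has {1}; col 4 has {1,3,4,5,6}; box has {1,5,6} → only 2 remains.
E3 = 3: row 3 has {1,2}; col 5 has {2,4,6}; box has {1,2,5,6} → only 3 remains.
F3 = 4: row 3 has {1,2,3}; col 6 has {1,2,3,5,6}; box has {1,2,3,5,6} → only 4 remains.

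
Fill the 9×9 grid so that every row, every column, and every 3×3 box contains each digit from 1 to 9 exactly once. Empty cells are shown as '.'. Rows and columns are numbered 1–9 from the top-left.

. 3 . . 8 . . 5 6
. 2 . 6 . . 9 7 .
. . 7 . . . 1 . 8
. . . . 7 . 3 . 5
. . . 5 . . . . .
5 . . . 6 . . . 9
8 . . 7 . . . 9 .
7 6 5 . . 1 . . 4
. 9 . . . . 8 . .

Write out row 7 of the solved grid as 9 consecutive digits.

R2C9 = 3 (sole candidate).
R8C7 = 2 (sole candidate).
R8C8 = 3 (sole candidate).
R1C7 = 4 (sole candidate).
R3C8 = 2 (sole candidate).
R6C7 = 7 (sole candidate).
R7C9 = 1: row 7 has {7,8,9}; col 9 has {3,4,5,6,8,9}; box has {2,3,4,8,9} → only 1 remains.
R8C5 = 9 (sole candidate).
R9C8 = 6 (sole candidate).
R9C9 = 7 (sole candidate).
R5C7 = 6 (sole candidate).
R5C9 = 2 (sole candidate).
R7C2 = 4: row 7 has {1,7,8,9}; col 2 has {2,3,6,9}; box has {5,6,7,8,9} → only 4 remains.
R7C7 = 5: row 7 has {1,4,7,8,9}; col 7 has {1,2,3,4,6,7,8,9}; box has {1,2,3,4,6,7,8,9} → only 5 remains.
R8C4 = 8 (sole candidate).
R3C2 = 5 (sole candidate).
R1C6 = 7 (hidden single in row 1).
R1C4 = 2 (hidden single in row 1).
R2C3 = 8 (hidden single in row 2).
R3C1 = 6 (hidden single in row 3).
R4C3 = 6 (hidden single in row 4).
R5C2 = 7 (hidden single in row 5).
R7C6 = 6: in row 7, 6 can only go here (every other open cell in that row sees a 6).
R2C1 = 4 (hidden single in box 1).
R2C6 = 5 (sole candidate).
R2C5 = 1 (sole candidate).
R9C5 = 5 (hidden single in row 9).
R7C5 = 2: in column 5, 2 can only go here (every other open cell in that column sees a 2).
R7C3 = 3: row 7 has {1,2,4,5,6,7,8,9}; col 3 has {5,6,7,8}; box has {4,5,6,7,8,9} → only 3 remains.

843726591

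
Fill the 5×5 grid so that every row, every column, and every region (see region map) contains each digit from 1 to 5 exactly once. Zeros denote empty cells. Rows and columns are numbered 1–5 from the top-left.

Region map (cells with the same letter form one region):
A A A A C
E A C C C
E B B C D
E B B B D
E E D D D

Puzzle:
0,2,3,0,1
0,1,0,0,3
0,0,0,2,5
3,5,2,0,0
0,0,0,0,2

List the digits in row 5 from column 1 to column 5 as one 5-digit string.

r4c5 = 4 (sole candidate).
r5c2 = 4: row 5 has {2}; col 2 has {1,2,5}; region has {3} → only 4 remains.
r5c3 = 1: row 5 has {2,4}; col 3 has {2,3}; region has {2,4,5} → only 1 remains.
r5c4 = 3: row 5 has {1,2,4}; col 4 has {2}; region has {1,2,4,5} → only 3 remains.
r3c1 = 1 (sole candidate).
r3c2 = 3 (sole candidate).
r3c3 = 4 (sole candidate).
r4c4 = 1 (sole candidate).
r5c1 = 5: row 5 has {1,2,3,4}; col 1 has {1,3}; region has {1,3,4} → only 5 remains.

54132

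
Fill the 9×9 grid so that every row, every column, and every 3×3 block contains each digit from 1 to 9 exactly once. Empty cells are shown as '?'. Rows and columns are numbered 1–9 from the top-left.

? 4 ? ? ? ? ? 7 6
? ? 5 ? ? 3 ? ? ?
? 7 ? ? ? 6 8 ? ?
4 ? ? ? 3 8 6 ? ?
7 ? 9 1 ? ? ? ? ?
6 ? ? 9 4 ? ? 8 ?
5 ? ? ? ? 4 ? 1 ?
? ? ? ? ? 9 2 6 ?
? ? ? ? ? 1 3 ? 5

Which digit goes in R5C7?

5

R2C2 = 6: in row 2, 6 can only go here (every other open cell in that row sees a 6).
R5C5 = 6: in row 5, 6 can only go here (every other open cell in that row sees a 6).
R5C2 = 8: in row 5, 8 can only go here (every other open cell in that row sees an 8).
R6C6 = 7: in column 6, 7 can only go here (every other open cell in that column sees a 7).
R4C9 = 7: in row 4, 7 can only go here (every other open cell in that row sees a 7).
R4C8 = 9: in row 4, 9 can only go here (every other open cell in that row sees a 9).
R9C8 = 4: row 9 has {1,3,5}; col 8 has {1,6,7,8,9}; box has {1,2,3,5,6} → only 4 remains.
R2C8 = 2: row 2 has {3,5,6}; col 8 has {1,4,6,7,8,9}; box has {6,7,8} → only 2 remains.
R8C9 = 8: row 8 has {2,6,9}; col 9 has {5,6,7}; box has {1,2,3,4,5,6} → only 8 remains.
R7C9 = 9: row 7 has {1,4,5}; col 9 has {5,6,7,8}; box has {1,2,3,4,5,6,8} → only 9 remains.
R7C7 = 7: row 7 has {1,4,5,9}; col 7 has {2,3,6,8}; box has {1,2,3,4,5,6,8,9} → only 7 remains.
R8C3 = 4: in row 8, 4 can only go here (every other open cell in that row sees a 4).
R9C2 = 9: in column 2, 9 can only go here (every other open cell in that column sees a 9).
R9C3 = 7: in column 3, 7 can only go here (every other open cell in that column sees a 7).
R9C4 = 6: in row 9, 6 can only go here (every other open cell in that row sees a 6).
R7C3 = 6: in row 7, 6 can only go here (every other open cell in that row sees a 6).
R1C3 = 8: in column 3, 8 can only go here (every other open cell in that column sees an 8).
R1C1 = 3: in row 1, 3 can only go here (every other open cell in that row sees a 3).
R8C1 = 1: row 8 has {2,4,6,8,9}; col 1 has {3,4,5,6,7}; box has {4,5,6,7,9} → only 1 remains.
R8C2 = 3: row 8 has {1,2,4,6,8,9}; col 2 has {4,6,7,8,9}; box has {1,4,5,6,7,9} → only 3 remains.
R2C1 = 9: row 2 has {2,3,5,6}; col 1 has {1,3,4,5,6,7}; box has {3,4,5,6,7,8} → only 9 remains.
R3C1 = 2: row 3 has {6,7,8}; col 1 has {1,3,4,5,6,7,9}; box has {3,4,5,6,7,8,9} → only 2 remains.
R3C3 = 1: row 3 has {2,6,7,8}; col 3 has {4,5,6,7,8,9}; box has {2,3,4,5,6,7,8,9} → only 1 remains.
R4C3 = 2: row 4 has {3,4,6,7,8,9}; col 3 has {1,4,5,6,7,8,9}; box has {4,6,7,8,9} → only 2 remains.
R4C4 = 5: row 4 has {2,3,4,6,7,8,9}; col 4 has {1,6,9}; box has {1,3,4,6,7,8,9} → only 5 remains.
R5C6 = 2: row 5 has {1,6,7,8,9}; col 6 has {1,3,4,6,7,8,9}; box has {1,3,4,5,6,7,8,9} → only 2 remains.
R6C3 = 3: row 6 has {4,6,7,8,9}; col 3 has {1,2,4,5,6,7,8,9}; box has {2,4,6,7,8,9} → only 3 remains.
R7C2 = 2: row 7 has {1,4,5,6,7,9}; col 2 has {3,4,6,7,8,9}; box has {1,3,4,5,6,7,9} → only 2 remains.
R7C5 = 8: row 7 has {1,2,4,5,6,7,9}; col 5 has {3,4,6}; box has {1,4,6,9} → only 8 remains.
R8C4 = 7: row 8 has {1,2,3,4,6,8,9}; col 4 has {1,5,6,9}; box has {1,4,6,8,9} → only 7 remains.
R8C5 = 5: row 8 has {1,2,3,4,6,7,8,9}; col 5 has {3,4,6,8}; box has {1,4,6,7,8,9} → only 5 remains.
R9C1 = 8: row 9 has {1,3,4,5,6,7,9}; col 1 has {1,2,3,4,5,6,7,9}; box has {1,2,3,4,5,6,7,9} → only 8 remains.
R9C5 = 2: row 9 has {1,3,4,5,6,7,8,9}; col 5 has {3,4,5,6,8}; box has {1,4,5,6,7,8,9} → only 2 remains.
R1C4 = 2: row 1 has {3,4,6,7,8}; col 4 has {1,5,6,7,9}; box has {3,6} → only 2 remains.
R1C6 = 5: row 1 has {2,3,4,6,7,8}; col 6 has {1,2,3,4,6,7,8,9}; box has {2,3,6} → only 5 remains.
R3C4 = 4: row 3 has {1,2,6,7,8}; col 4 has {1,2,5,6,7,9}; box has {2,3,5,6} → only 4 remains.
R3C5 = 9: row 3 has {1,2,4,6,7,8}; col 5 has {2,3,4,5,6,8}; box has {2,3,4,5,6} → only 9 remains.
R3C9 = 3: row 3 has {1,2,4,6,7,8,9}; col 9 has {5,6,7,8,9}; box has {2,6,7,8} → only 3 remains.
R4C2 = 1: row 4 has {2,3,4,5,6,7,8,9}; col 2 has {2,3,4,6,7,8,9}; box has {2,3,4,6,7,8,9} → only 1 remains.
R5C9 = 4: row 5 has {1,2,6,7,8,9}; col 9 has {3,5,6,7,8,9}; box has {6,7,8,9} → only 4 remains.
R6C2 = 5: row 6 has {3,4,6,7,8,9}; col 2 has {1,2,3,4,6,7,8,9}; box has {1,2,3,4,6,7,8,9} → only 5 remains.
R6C7 = 1: row 6 has {3,4,5,6,7,8,9}; col 7 has {2,3,6,7,8}; box has {4,6,7,8,9} → only 1 remains.
R6C9 = 2: row 6 has {1,3,4,5,6,7,8,9}; col 9 has {3,4,5,6,7,8,9}; box has {1,4,6,7,8,9} → only 2 remains.
R7C4 = 3: row 7 has {1,2,4,5,6,7,8,9}; col 4 has {1,2,4,5,6,7,9}; box has {1,2,4,5,6,7,8,9} → only 3 remains.
R1C5 = 1: row 1 has {2,3,4,5,6,7,8}; col 5 has {2,3,4,5,6,8,9}; box has {2,3,4,5,6,9} → only 1 remains.
R1C7 = 9: row 1 has {1,2,3,4,5,6,7,8}; col 7 has {1,2,3,6,7,8}; box has {2,3,6,7,8} → only 9 remains.
R2C4 = 8: row 2 has {2,3,5,6,9}; col 4 has {1,2,3,4,5,6,7,9}; box has {1,2,3,4,5,6,9} → only 8 remains.
R2C5 = 7: row 2 has {2,3,5,6,8,9}; col 5 has {1,2,3,4,5,6,8,9}; box has {1,2,3,4,5,6,8,9} → only 7 remains.
R2C7 = 4: row 2 has {2,3,5,6,7,8,9}; col 7 has {1,2,3,6,7,8,9}; box has {2,3,6,7,8,9} → only 4 remains.
R2C9 = 1: row 2 has {2,3,4,5,6,7,8,9}; col 9 has {2,3,4,5,6,7,8,9}; box has {2,3,4,6,7,8,9} → only 1 remains.
R3C8 = 5: row 3 has {1,2,3,4,6,7,8,9}; col 8 has {1,2,4,6,7,8,9}; box has {1,2,3,4,6,7,8,9} → only 5 remains.
R5C7 = 5: row 5 has {1,2,4,6,7,8,9}; col 7 has {1,2,3,4,6,7,8,9}; box has {1,2,4,6,7,8,9} → only 5 remains.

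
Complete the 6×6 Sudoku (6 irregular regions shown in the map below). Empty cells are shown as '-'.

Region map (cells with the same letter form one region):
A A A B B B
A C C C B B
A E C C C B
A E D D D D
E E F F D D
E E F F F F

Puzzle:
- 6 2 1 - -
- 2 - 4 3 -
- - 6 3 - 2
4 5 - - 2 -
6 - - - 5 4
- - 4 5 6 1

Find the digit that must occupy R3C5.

R1C5 = 4: row 1 has {1,2,6}; col 5 has {2,3,5,6}; region has {1,2,3} → only 4 remains.
R1C6 = 5: row 1 has {1,2,4,6}; col 6 has {1,2,4}; region has {1,2,3,4} → only 5 remains.
R2C6 = 6: row 2 has {2,3,4}; col 6 has {1,2,4,5}; region has {1,2,3,4,5} → only 6 remains.
R3C5 = 1: row 3 has {2,3,6}; col 5 has {2,3,4,5,6}; region has {2,3,4,6} → only 1 remains.

1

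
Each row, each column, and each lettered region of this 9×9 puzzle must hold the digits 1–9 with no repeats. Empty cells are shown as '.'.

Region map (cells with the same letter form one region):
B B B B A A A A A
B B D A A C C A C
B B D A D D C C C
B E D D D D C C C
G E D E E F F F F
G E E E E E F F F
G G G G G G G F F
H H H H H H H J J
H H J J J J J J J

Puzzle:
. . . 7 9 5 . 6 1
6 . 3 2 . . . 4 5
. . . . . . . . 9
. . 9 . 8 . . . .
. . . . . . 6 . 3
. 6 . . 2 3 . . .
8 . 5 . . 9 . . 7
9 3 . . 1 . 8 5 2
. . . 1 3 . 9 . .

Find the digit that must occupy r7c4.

r1c7 = 3: row 1 has {1,5,6,7,9}; col 7 has {6,8,9}; region has {1,2,4,5,6,9} → only 3 remains.
r2c5 = 7: row 2 has {2,3,4,5,6}; col 5 has {1,2,3,8,9}; region has {1,2,3,4,5,6,9} → only 7 remains.
r2c7 = 1: row 2 has {2,3,4,5,6,7}; col 7 has {3,6,8,9}; region has {5,9} → only 1 remains.
r3c4 = 8: row 3 has {9}; col 4 has {1,2,7}; region has {1,2,3,4,5,6,7,9} → only 8 remains.
r2c6 = 8: row 2 has {1,2,3,4,5,6,7}; col 6 has {3,5,9}; region has {1,5,9} → only 8 remains.
r2c2 = 9: row 2 has {1,2,3,4,5,6,7,8}; col 2 has {3,6}; region has {6,7} → only 9 remains.
r7c4 = 3: in row 7, 3 can only go here (every other open cell in that row sees a 3).

3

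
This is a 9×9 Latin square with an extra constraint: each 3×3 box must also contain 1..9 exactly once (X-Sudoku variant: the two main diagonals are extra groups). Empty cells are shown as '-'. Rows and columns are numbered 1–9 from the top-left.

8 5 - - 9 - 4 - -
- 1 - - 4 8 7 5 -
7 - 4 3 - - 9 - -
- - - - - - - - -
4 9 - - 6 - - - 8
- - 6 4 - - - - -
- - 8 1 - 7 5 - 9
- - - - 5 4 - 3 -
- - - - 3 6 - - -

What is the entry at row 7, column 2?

3

row 7, column 5 = 2: row 7 has {1,5,7,8,9}; col 5 has {3,4,5,6,9}; box has {1,3,4,5,6,7} → only 2 remains.
row 3, column 5 = 1: row 3 has {3,4,7,9}; col 5 has {2,3,4,5,6,9}; box has {3,4,8,9} → only 1 remains.
row 1, column 6 = 2: row 1 has {4,5,8,9}; col 6 has {4,6,7,8}; box has {1,3,4,8,9} → only 2 remains.
row 2, column 4 = 6: row 2 has {1,4,5,7,8}; col 4 has {1,3,4}; box has {1,2,3,4,8,9} → only 6 remains.
row 3, column 6 = 5: row 3 has {1,3,4,7,9}; col 6 has {2,4,6,7,8}; box has {1,2,3,4,6,8,9} → only 5 remains.
row 6, column 6 = 9: row 6 has {4,6}; col 6 has {2,4,5,6,7,8}; box has {4,6}; main diagonal has {1,3,4,5,6,8} → only 9 remains.
row 1, column 3 = 3: row 1 has {2,4,5,8,9}; col 3 has {4,6,8}; box has {1,4,5,7,8} → only 3 remains.
row 1, column 4 = 7: row 1 has {2,3,4,5,8,9}; col 4 has {1,3,4,6}; box has {1,2,3,4,5,6,8,9} → only 7 remains.
row 1, column 9 = 1: row 1 has {2,3,4,5,7,8,9}; col 9 has {8,9}; box has {4,5,7,9}; anti-diagonal has {4,5,6,8,9} → only 1 remains.
row 4, column 4 = 2: row 4 has {}; col 4 has {1,3,4,6,7}; box has {4,6,9}; main diagonal has {1,3,4,5,6,8,9} → only 2 remains.
row 4, column 6 = 3: row 4 has {2}; col 6 has {2,4,5,6,7,8,9}; box has {2,4,6,9}; anti-diagonal has {1,4,5,6,8,9} → only 3 remains.
row 5, column 4 = 5: row 5 has {4,6,8,9}; col 4 has {1,2,3,4,6,7}; box has {2,3,4,6,9} → only 5 remains.
row 5, column 6 = 1: row 5 has {4,5,6,8,9}; col 6 has {2,3,4,5,6,7,8,9}; box has {2,3,4,5,6,9} → only 1 remains.
row 9, column 1 = 2: row 9 has {3,6}; col 1 has {4,7,8}; box has {8}; anti-diagonal has {1,3,4,5,6,8,9} → only 2 remains.
row 9, column 9 = 7: row 9 has {2,3,6}; col 9 has {1,8,9}; box has {3,5,9}; main diagonal has {1,2,3,4,5,6,8,9} → only 7 remains.
row 1, column 8 = 6: row 1 has {1,2,3,4,5,7,8,9}; col 8 has {3,5}; box has {1,4,5,7,9} → only 6 remains.
row 2, column 1 = 9: row 2 has {1,4,5,6,7,8}; col 1 has {2,4,7,8}; box has {1,3,4,5,7,8} → only 9 remains.
row 2, column 3 = 2: row 2 has {1,4,5,6,7,8,9}; col 3 has {3,4,6,8}; box has {1,3,4,5,7,8,9} → only 2 remains.
row 2, column 9 = 3: row 2 has {1,2,4,5,6,7,8,9}; col 9 has {1,7,8,9}; box has {1,4,5,6,7,9} → only 3 remains.
row 3, column 2 = 6: row 3 has {1,3,4,5,7,9}; col 2 has {1,5,9}; box has {1,2,3,4,5,7,8,9} → only 6 remains.
row 3, column 9 = 2: row 3 has {1,3,4,5,6,7,9}; col 9 has {1,3,7,8,9}; box has {1,3,4,5,6,7,9} → only 2 remains.
row 5, column 3 = 7: row 5 has {1,4,5,6,8,9}; col 3 has {2,3,4,6,8}; box has {4,6,9} → only 7 remains.
row 5, column 8 = 2: row 5 has {1,4,5,6,7,8,9}; col 8 has {3,5,6}; box has {8} → only 2 remains.
row 6, column 9 = 5: row 6 has {4,6,9}; col 9 has {1,2,3,7,8,9}; box has {2,8} → only 5 remains.
row 7, column 8 = 4: row 7 has {1,2,5,7,8,9}; col 8 has {2,3,5,6}; box has {3,5,7,9} → only 4 remains.
row 8, column 2 = 7: row 8 has {3,4,5}; col 2 has {1,5,6,9}; box has {2,8}; anti-diagonal has {1,2,3,4,5,6,8,9} → only 7 remains.
row 8, column 9 = 6: row 8 has {3,4,5,7}; col 9 has {1,2,3,5,7,8,9}; box has {3,4,5,7,9} → only 6 remains.
row 9, column 2 = 4: row 9 has {2,3,6,7}; col 2 has {1,5,6,7,9}; box has {2,7,8} → only 4 remains.
row 3, column 8 = 8: row 3 has {1,2,3,4,5,6,7,9}; col 8 has {2,3,4,5,6}; box has {1,2,3,4,5,6,7,9} → only 8 remains.
row 4, column 2 = 8: row 4 has {2,3}; col 2 has {1,4,5,6,7,9}; box has {4,6,7,9} → only 8 remains.
row 4, column 5 = 7: row 4 has {2,3,8}; col 5 has {1,2,3,4,5,6,9}; box has {1,2,3,4,5,6,9} → only 7 remains.
row 4, column 9 = 4: row 4 has {2,3,7,8}; col 9 has {1,2,3,5,6,7,8,9}; box has {2,5,8} → only 4 remains.
row 5, column 7 = 3: row 5 has {1,2,4,5,6,7,8,9}; col 7 has {4,5,7,9}; box has {2,4,5,8} → only 3 remains.
row 6, column 5 = 8: row 6 has {4,5,6,9}; col 5 has {1,2,3,4,5,6,7,9}; box has {1,2,3,4,5,6,7,9} → only 8 remains.
row 6, column 7 = 1: row 6 has {4,5,6,8,9}; col 7 has {3,4,5,7,9}; box has {2,3,4,5,8} → only 1 remains.
row 6, column 8 = 7: row 6 has {1,4,5,6,8,9}; col 8 has {2,3,4,5,6,8}; box has {1,2,3,4,5,8} → only 7 remains.
row 7, column 2 = 3: row 7 has {1,2,4,5,7,8,9}; col 2 has {1,4,5,6,7,8,9}; box has {2,4,7,8} → only 3 remains.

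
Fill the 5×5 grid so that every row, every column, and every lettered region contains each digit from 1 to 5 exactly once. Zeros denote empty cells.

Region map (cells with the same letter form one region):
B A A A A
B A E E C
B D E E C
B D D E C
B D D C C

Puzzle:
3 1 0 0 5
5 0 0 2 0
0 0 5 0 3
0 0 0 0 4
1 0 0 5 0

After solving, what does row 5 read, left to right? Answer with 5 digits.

14352

R1C4 = 4 (sole candidate).
R2C2 = 3 (sole candidate).
R2C5 = 1 (sole candidate).
R3C4 = 1 (sole candidate).
R4C1 = 2 (sole candidate).
R4C2 = 5 (sole candidate).
R4C4 = 3 (sole candidate).
R5C5 = 2: row 5 has {1,5}; col 5 has {1,3,4,5}; region has {1,3,4,5} → only 2 remains.
R1C3 = 2 (sole candidate).
R2C3 = 4 (sole candidate).
R3C1 = 4 (sole candidate).
R3C2 = 2 (sole candidate).
R4C3 = 1 (sole candidate).
R5C2 = 4: row 5 has {1,2,5}; col 2 has {1,2,3,5}; region has {1,2,5} → only 4 remains.
R5C3 = 3: row 5 has {1,2,4,5}; col 3 has {1,2,4,5}; region has {1,2,4,5} → only 3 remains.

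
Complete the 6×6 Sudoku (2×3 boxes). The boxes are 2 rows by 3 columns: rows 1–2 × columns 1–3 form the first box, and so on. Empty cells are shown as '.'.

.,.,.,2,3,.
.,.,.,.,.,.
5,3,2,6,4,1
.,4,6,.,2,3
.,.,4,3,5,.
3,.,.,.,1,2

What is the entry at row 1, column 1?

row 2, column 5 = 6: row 2 has {}; col 5 has {1,2,3,4,5}; box has {2,3} → only 6 remains.
row 4, column 1 = 1: row 4 has {2,3,4,6}; col 1 has {3,5}; box has {2,3,4,5,6} → only 1 remains.
row 4, column 4 = 5: row 4 has {1,2,3,4,6}; col 4 has {2,3,6}; box has {1,2,3,4,6} → only 5 remains.
row 5, column 6 = 6: row 5 has {3,4,5}; col 6 has {1,2,3}; box has {1,2,3,5} → only 6 remains.
row 6, column 3 = 5: row 6 has {1,2,3}; col 3 has {2,4,6}; box has {3,4} → only 5 remains.
row 6, column 4 = 4: row 6 has {1,2,3,5}; col 4 has {2,3,5,6}; box has {1,2,3,5,6} → only 4 remains.
row 1, column 3 = 1: row 1 has {2,3}; col 3 has {2,4,5,6}; box has {} → only 1 remains.
row 2, column 3 = 3: row 2 has {6}; col 3 has {1,2,4,5,6}; box has {1} → only 3 remains.
row 2, column 4 = 1: row 2 has {3,6}; col 4 has {2,3,4,5,6}; box has {2,3,6} → only 1 remains.
row 5, column 1 = 2: row 5 has {3,4,5,6}; col 1 has {1,3,5}; box has {3,4,5} → only 2 remains.
row 5, column 2 = 1: row 5 has {2,3,4,5,6}; col 2 has {3,4}; box has {2,3,4,5} → only 1 remains.
row 6, column 2 = 6: row 6 has {1,2,3,4,5}; col 2 has {1,3,4}; box has {1,2,3,4,5} → only 6 remains.
row 1, column 2 = 5: row 1 has {1,2,3}; col 2 has {1,3,4,6}; box has {1,3} → only 5 remains.
row 1, column 6 = 4: row 1 has {1,2,3,5}; col 6 has {1,2,3,6}; box has {1,2,3,6} → only 4 remains.
row 2, column 1 = 4: row 2 has {1,3,6}; col 1 has {1,2,3,5}; box has {1,3,5} → only 4 remains.
row 2, column 2 = 2: row 2 has {1,3,4,6}; col 2 has {1,3,4,5,6}; box has {1,3,4,5} → only 2 remains.
row 2, column 6 = 5: row 2 has {1,2,3,4,6}; col 6 has {1,2,3,4,6}; box has {1,2,3,4,6} → only 5 remains.
row 1, column 1 = 6: row 1 has {1,2,3,4,5}; col 1 has {1,2,3,4,5}; box has {1,2,3,4,5} → only 6 remains.

6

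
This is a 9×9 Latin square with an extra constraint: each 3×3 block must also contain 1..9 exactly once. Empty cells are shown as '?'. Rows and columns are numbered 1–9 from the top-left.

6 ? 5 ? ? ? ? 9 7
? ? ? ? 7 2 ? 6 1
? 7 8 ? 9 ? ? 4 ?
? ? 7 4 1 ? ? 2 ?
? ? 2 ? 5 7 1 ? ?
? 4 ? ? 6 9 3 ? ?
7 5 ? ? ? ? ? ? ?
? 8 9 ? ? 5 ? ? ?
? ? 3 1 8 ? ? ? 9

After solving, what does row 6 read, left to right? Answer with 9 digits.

row 2, column 3 = 4 (sole candidate).
row 5, column 8 = 8 (sole candidate).
row 6, column 3 = 1: row 6 has {3,4,6,9}; col 3 has {2,3,4,5,7,8,9}; box has {2,4,7} → only 1 remains.
row 6, column 9 = 5: row 6 has {1,3,4,6,9}; col 9 has {1,7,9}; box has {1,2,3,8} → only 5 remains.
row 7, column 3 = 6 (sole candidate).
row 9, column 2 = 2 (sole candidate).
row 4, column 9 = 6 (sole candidate).
row 5, column 4 = 3 (sole candidate).
row 5, column 9 = 4 (sole candidate).
row 6, column 1 = 8: row 6 has {1,3,4,5,6,9}; col 1 has {6,7}; box has {1,2,4,7} → only 8 remains.
row 6, column 4 = 2: row 6 has {1,3,4,5,6,8,9}; col 4 has {1,3,4}; box has {1,3,4,5,6,7,9} → only 2 remains.
row 6, column 8 = 7: row 6 has {1,2,3,4,5,6,8,9}; col 8 has {2,4,6,8,9}; box has {1,2,3,4,5,6,8} → only 7 remains.

841269375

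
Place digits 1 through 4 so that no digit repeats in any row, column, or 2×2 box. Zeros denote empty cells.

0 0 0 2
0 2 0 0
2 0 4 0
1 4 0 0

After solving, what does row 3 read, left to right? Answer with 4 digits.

2341

row 3, column 2 = 3: row 3 has {2,4}; col 2 has {2,4}; box has {1,2,4} → only 3 remains.
row 3, column 4 = 1: row 3 has {2,3,4}; col 4 has {2}; box has {4} → only 1 remains.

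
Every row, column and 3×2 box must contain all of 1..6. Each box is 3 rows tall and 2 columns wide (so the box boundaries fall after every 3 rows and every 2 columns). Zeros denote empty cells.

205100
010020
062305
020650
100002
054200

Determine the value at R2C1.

5

R2C3 = 6: row 2 has {1,2}; col 3 has {2,4,5}; box has {1,2,3,5} → only 6 remains.
R2C4 = 4: row 2 has {1,2,6}; col 4 has {1,2,3,6}; box has {1,2,3,5,6} → only 4 remains.
R2C6 = 3: row 2 has {1,2,4,6}; col 6 has {2,5}; box has {2,5} → only 3 remains.
R3C1 = 4: row 3 has {2,3,5,6}; col 1 has {1,2}; box has {1,2,6} → only 4 remains.
R3C5 = 1: row 3 has {2,3,4,5,6}; col 5 has {2,5}; box has {2,3,5} → only 1 remains.
R4C1 = 3: row 4 has {2,5,6}; col 1 has {1,2,4}; box has {1,2,5} → only 3 remains.
R4C3 = 1: row 4 has {2,3,5,6}; col 3 has {2,4,5,6}; box has {2,4,6} → only 1 remains.
R4C6 = 4: row 4 has {1,2,3,5,6}; col 6 has {2,3,5}; box has {2,5} → only 4 remains.
R5C2 = 4: row 5 has {1,2}; col 2 has {1,2,5,6}; box has {1,2,3,5} → only 4 remains.
R5C3 = 3: row 5 has {1,2,4}; col 3 has {1,2,4,5,6}; box has {1,2,4,6} → only 3 remains.
R5C4 = 5: row 5 has {1,2,3,4}; col 4 has {1,2,3,4,6}; box has {1,2,3,4,6} → only 5 remains.
R5C5 = 6: row 5 has {1,2,3,4,5}; col 5 has {1,2,5}; box has {2,4,5} → only 6 remains.
R6C1 = 6: row 6 has {2,4,5}; col 1 has {1,2,3,4}; box has {1,2,3,4,5} → only 6 remains.
R6C5 = 3: row 6 has {2,4,5,6}; col 5 has {1,2,5,6}; box has {2,4,5,6} → only 3 remains.
R6C6 = 1: row 6 has {2,3,4,5,6}; col 6 has {2,3,4,5}; box has {2,3,4,5,6} → only 1 remains.
R1C2 = 3: row 1 has {1,2,5}; col 2 has {1,2,4,5,6}; box has {1,2,4,6} → only 3 remains.
R1C5 = 4: row 1 has {1,2,3,5}; col 5 has {1,2,3,5,6}; box has {1,2,3,5} → only 4 remains.
R1C6 = 6: row 1 has {1,2,3,4,5}; col 6 has {1,2,3,4,5}; box has {1,2,3,4,5} → only 6 remains.
R2C1 = 5: row 2 has {1,2,3,4,6}; col 1 has {1,2,3,4,6}; box has {1,2,3,4,6} → only 5 remains.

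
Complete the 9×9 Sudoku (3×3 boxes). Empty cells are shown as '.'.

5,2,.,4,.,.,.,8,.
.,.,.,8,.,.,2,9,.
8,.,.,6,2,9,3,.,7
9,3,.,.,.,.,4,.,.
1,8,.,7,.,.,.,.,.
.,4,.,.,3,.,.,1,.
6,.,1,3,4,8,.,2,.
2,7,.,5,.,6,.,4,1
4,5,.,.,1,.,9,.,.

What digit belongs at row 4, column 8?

row 1, column 5 = 7: row 1 has {2,4,5,8}; col 5 has {1,2,3,4}; box has {2,4,6,8,9} → only 7 remains.
row 1, column 9 = 6: row 1 has {2,4,5,7,8}; col 9 has {1,7}; box has {2,3,7,8,9} → only 6 remains.
row 2, column 5 = 5: row 2 has {2,8,9}; col 5 has {1,2,3,4,7}; box has {2,4,6,7,8,9} → only 5 remains.
row 2, column 9 = 4: row 2 has {2,5,8,9}; col 9 has {1,6,7}; box has {2,3,6,7,8,9} → only 4 remains.
row 3, column 2 = 1: row 3 has {2,3,6,7,8,9}; col 2 has {2,3,4,5,7,8}; box has {2,5,8} → only 1 remains.
row 3, column 3 = 4: row 3 has {1,2,3,6,7,8,9}; col 3 has {1}; box has {1,2,5,8} → only 4 remains.
row 3, column 8 = 5: row 3 has {1,2,3,4,6,7,8,9}; col 8 has {1,2,4,8,9}; box has {2,3,4,6,7,8,9} → only 5 remains.
row 6, column 1 = 7: row 6 has {1,3,4}; col 1 has {1,2,4,5,6,8,9}; box has {1,3,4,8,9} → only 7 remains.
row 7, column 2 = 9: row 7 has {1,2,3,4,6,8}; col 2 has {1,2,3,4,5,7,8}; box has {1,2,4,5,6,7} → only 9 remains.
row 7, column 9 = 5: row 7 has {1,2,3,4,6,8,9}; col 9 has {1,4,6,7}; box has {1,2,4,9} → only 5 remains.
row 8, column 5 = 9: row 8 has {1,2,4,5,6,7}; col 5 has {1,2,3,4,5,7}; box has {1,3,4,5,6,8} → only 9 remains.
row 8, column 7 = 8: row 8 has {1,2,4,5,6,7,9}; col 7 has {2,3,4,9}; box has {1,2,4,5,9} → only 8 remains.
row 9, column 4 = 2: row 9 has {1,4,5,9}; col 4 has {3,4,5,6,7,8}; box has {1,3,4,5,6,8,9} → only 2 remains.
row 9, column 6 = 7: row 9 has {1,2,4,5,9}; col 6 has {6,8,9}; box has {1,2,3,4,5,6,8,9} → only 7 remains.
row 9, column 9 = 3: row 9 has {1,2,4,5,7,9}; col 9 has {1,4,5,6,7}; box has {1,2,4,5,8,9} → only 3 remains.
row 1, column 7 = 1: row 1 has {2,4,5,6,7,8}; col 7 has {2,3,4,8,9}; box has {2,3,4,5,6,7,8,9} → only 1 remains.
row 2, column 1 = 3: row 2 has {2,4,5,8,9}; col 1 has {1,2,4,5,6,7,8,9}; box has {1,2,4,5,8} → only 3 remains.
row 2, column 2 = 6: row 2 has {2,3,4,5,8,9}; col 2 has {1,2,3,4,5,7,8,9}; box has {1,2,3,4,5,8} → only 6 remains.
row 2, column 3 = 7: row 2 has {2,3,4,5,6,8,9}; col 3 has {1,4}; box has {1,2,3,4,5,6,8} → only 7 remains.
row 2, column 6 = 1: row 2 has {2,3,4,5,6,7,8,9}; col 6 has {6,7,8,9}; box has {2,4,5,6,7,8,9} → only 1 remains.
row 4, column 4 = 1: row 4 has {3,4,9}; col 4 has {2,3,4,5,6,7,8}; box has {3,7} → only 1 remains.
row 5, column 5 = 6: row 5 has {1,7,8}; col 5 has {1,2,3,4,5,7,9}; box has {1,3,7} → only 6 remains.
row 5, column 7 = 5: row 5 has {1,6,7,8}; col 7 has {1,2,3,4,8,9}; box has {1,4} → only 5 remains.
row 5, column 8 = 3: row 5 has {1,5,6,7,8}; col 8 has {1,2,4,5,8,9}; box has {1,4,5} → only 3 remains.
row 6, column 4 = 9: row 6 has {1,3,4,7}; col 4 has {1,2,3,4,5,6,7,8}; box has {1,3,6,7} → only 9 remains.
row 6, column 7 = 6: row 6 has {1,3,4,7,9}; col 7 has {1,2,3,4,5,8,9}; box has {1,3,4,5} → only 6 remains.
row 7, column 7 = 7: row 7 has {1,2,3,4,5,6,8,9}; col 7 has {1,2,3,4,5,6,8,9}; box has {1,2,3,4,5,8,9} → only 7 remains.
row 8, column 3 = 3: row 8 has {1,2,4,5,6,7,8,9}; col 3 has {1,4,7}; box has {1,2,4,5,6,7,9} → only 3 remains.
row 9, column 3 = 8: row 9 has {1,2,3,4,5,7,9}; col 3 has {1,3,4,7}; box has {1,2,3,4,5,6,7,9} → only 8 remains.
row 9, column 8 = 6: row 9 has {1,2,3,4,5,7,8,9}; col 8 has {1,2,3,4,5,8,9}; box has {1,2,3,4,5,7,8,9} → only 6 remains.
row 1, column 3 = 9: row 1 has {1,2,4,5,6,7,8}; col 3 has {1,3,4,7,8}; box has {1,2,3,4,5,6,7,8} → only 9 remains.
row 1, column 6 = 3: row 1 has {1,2,4,5,6,7,8,9}; col 6 has {1,6,7,8,9}; box has {1,2,4,5,6,7,8,9} → only 3 remains.
row 4, column 5 = 8: row 4 has {1,3,4,9}; col 5 has {1,2,3,4,5,6,7,9}; box has {1,3,6,7,9} → only 8 remains.
row 4, column 8 = 7: row 4 has {1,3,4,8,9}; col 8 has {1,2,3,4,5,6,8,9}; box has {1,3,4,5,6} → only 7 remains.

7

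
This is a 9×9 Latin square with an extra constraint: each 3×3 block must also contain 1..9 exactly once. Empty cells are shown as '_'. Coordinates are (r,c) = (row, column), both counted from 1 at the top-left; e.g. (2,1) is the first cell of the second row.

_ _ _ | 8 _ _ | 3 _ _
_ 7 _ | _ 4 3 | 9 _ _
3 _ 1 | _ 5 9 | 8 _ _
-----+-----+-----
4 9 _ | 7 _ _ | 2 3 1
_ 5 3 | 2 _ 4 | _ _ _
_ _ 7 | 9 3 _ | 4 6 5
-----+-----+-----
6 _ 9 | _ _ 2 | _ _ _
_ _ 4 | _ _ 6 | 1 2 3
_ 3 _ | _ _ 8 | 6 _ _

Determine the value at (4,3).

6

(3,4) = 6 (sole candidate).
(4,6) = 5 (sole candidate).
(5,7) = 7 (sole candidate).
(6,6) = 1 (sole candidate).
(7,7) = 5 (sole candidate).
(8,2) = 8 (sole candidate).
(8,4) = 5 (sole candidate).
(1,6) = 7 (sole candidate).
(2,4) = 1 (sole candidate).
(2,8) = 5 (sole candidate).
(6,2) = 2 (sole candidate).
(7,2) = 1 (sole candidate).
(7,5) = 7 (sole candidate).
(8,1) = 7 (sole candidate).
(8,5) = 9 (sole candidate).
(9,4) = 4 (sole candidate).
(9,5) = 1 (sole candidate).
(1,5) = 2 (sole candidate).
(3,2) = 4 (sole candidate).
(3,8) = 7 (sole candidate).
(3,9) = 2 (sole candidate).
(6,1) = 8 (sole candidate).
(7,4) = 3 (sole candidate).
(9,8) = 9 (sole candidate).
(9,9) = 7 (sole candidate).
(1,2) = 6 (sole candidate).
(1,3) = 5 (sole candidate).
(1,9) = 4 (sole candidate).
(2,1) = 2 (sole candidate).
(2,3) = 8 (sole candidate).
(2,9) = 6 (sole candidate).
(4,3) = 6: row 4 has {1,2,3,4,5,7,9}; col 3 has {1,3,4,5,7,8,9}; box has {2,3,4,5,7,8,9} → only 6 remains.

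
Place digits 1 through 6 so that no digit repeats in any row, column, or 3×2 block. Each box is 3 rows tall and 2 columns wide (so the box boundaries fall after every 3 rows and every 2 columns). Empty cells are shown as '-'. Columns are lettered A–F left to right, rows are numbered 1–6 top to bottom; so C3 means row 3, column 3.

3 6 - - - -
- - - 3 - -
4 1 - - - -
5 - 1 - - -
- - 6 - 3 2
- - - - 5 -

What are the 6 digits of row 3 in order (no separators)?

A2 = 2: row 2 has {3}; col 1 has {3,4,5}; box has {1,3,4,6} → only 2 remains.
B2 = 5: row 2 has {2,3}; col 2 has {1,6}; box has {1,2,3,4,6} → only 5 remains.
C2 = 4: row 2 has {2,3,5}; col 3 has {1,6}; box has {3} → only 4 remains.
A5 = 1: row 5 has {2,3,6}; col 1 has {2,3,4,5}; box has {5} → only 1 remains.
B5 = 4: row 5 has {1,2,3,6}; col 2 has {1,5,6}; box has {1,5} → only 4 remains.
D5 = 5: row 5 has {1,2,3,4,6}; col 4 has {3}; box has {1,6} → only 5 remains.
A6 = 6: row 6 has {5}; col 1 has {1,2,3,4,5}; box has {1,4,5} → only 6 remains.
F3 = 3: in row 3, 3 can only go here (every other open cell in that row sees a 3).
C3 = 5: in row 3, 5 can only go here (every other open cell in that row sees a 5).
C1 = 2: row 1 has {3,6}; col 3 has {1,4,5,6}; box has {3,4,5} → only 2 remains.
D1 = 1: row 1 has {2,3,6}; col 4 has {3,5}; box has {2,3,4,5} → only 1 remains.
E1 = 4: row 1 has {1,2,3,6}; col 5 has {3,5}; box has {3} → only 4 remains.
F1 = 5: row 1 has {1,2,3,4,6}; col 6 has {2,3}; box has {3,4} → only 5 remains.
D3 = 6: row 3 has {1,3,4,5}; col 4 has {1,3,5}; box has {1,2,3,4,5} → only 6 remains.
E3 = 2: row 3 has {1,3,4,5,6}; col 5 has {3,4,5}; box has {3,4,5} → only 2 remains.

415623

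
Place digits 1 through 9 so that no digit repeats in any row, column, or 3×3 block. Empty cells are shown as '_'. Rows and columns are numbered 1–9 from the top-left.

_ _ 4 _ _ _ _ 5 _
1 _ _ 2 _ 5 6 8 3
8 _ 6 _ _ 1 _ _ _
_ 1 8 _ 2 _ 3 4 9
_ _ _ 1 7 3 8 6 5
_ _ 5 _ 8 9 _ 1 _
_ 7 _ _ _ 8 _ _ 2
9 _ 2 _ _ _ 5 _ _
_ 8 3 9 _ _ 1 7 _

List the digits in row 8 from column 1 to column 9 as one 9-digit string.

962714538

r2c2 = 9: row 2 has {1,2,3,5,6,8}; col 2 has {1,7,8}; box has {1,4,6,8} → only 9 remains.
r2c3 = 7: row 2 has {1,2,3,5,6,8,9}; col 3 has {2,3,4,5,6,8}; box has {1,4,6,8,9} → only 7 remains.
r2c5 = 4: row 2 has {1,2,3,5,6,7,8,9}; col 5 has {2,7,8}; box has {1,2,5} → only 4 remains.
r4c6 = 6: row 4 has {1,2,3,4,8,9}; col 6 has {1,3,5,8,9}; box has {1,2,3,7,8,9} → only 6 remains.
r5c3 = 9: row 5 has {1,3,5,6,7,8}; col 3 has {2,3,4,5,6,7,8}; box has {1,5,8} → only 9 remains.
r6c4 = 4: row 6 has {1,5,8,9}; col 4 has {1,2,9}; box has {1,2,3,6,7,8,9} → only 4 remains.
r6c9 = 7: row 6 has {1,4,5,8,9}; col 9 has {2,3,5,9}; box has {1,3,4,5,6,8,9} → only 7 remains.
r7c3 = 1: row 7 has {2,7,8}; col 3 has {2,3,4,5,6,7,8,9}; box has {2,3,7,8,9} → only 1 remains.
r8c8 = 3: row 8 has {2,5,9}; col 8 has {1,4,5,6,7,8}; box has {1,2,5,7} → only 3 remains.
r1c6 = 7: row 1 has {4,5}; col 6 has {1,3,5,6,8,9}; box has {1,2,4,5} → only 7 remains.
r1c9 = 1: row 1 has {4,5,7}; col 9 has {2,3,5,7,9}; box has {3,5,6,8} → only 1 remains.
r3c4 = 3: row 3 has {1,6,8}; col 4 has {1,2,4,9}; box has {1,2,4,5,7} → only 3 remains.
r3c5 = 9: row 3 has {1,3,6,8}; col 5 has {2,4,7,8}; box has {1,2,3,4,5,7} → only 9 remains.
r3c8 = 2: row 3 has {1,3,6,8,9}; col 8 has {1,3,4,5,6,7,8}; box has {1,3,5,6,8} → only 2 remains.
r3c9 = 4: row 3 has {1,2,3,6,8,9}; col 9 has {1,2,3,5,7,9}; box has {1,2,3,5,6,8} → only 4 remains.
r4c1 = 7: row 4 has {1,2,3,4,6,8,9}; col 1 has {1,8,9}; box has {1,5,8,9} → only 7 remains.
r4c4 = 5: row 4 has {1,2,3,4,6,7,8,9}; col 4 has {1,2,3,4,9}; box has {1,2,3,4,6,7,8,9} → only 5 remains.
r6c7 = 2: row 6 has {1,4,5,7,8,9}; col 7 has {1,3,5,6,8}; box has {1,3,4,5,6,7,8,9} → only 2 remains.
r7c4 = 6: row 7 has {1,2,7,8}; col 4 has {1,2,3,4,5,9}; box has {8,9} → only 6 remains.
r7c8 = 9: row 7 has {1,2,6,7,8}; col 8 has {1,2,3,4,5,6,7,8}; box has {1,2,3,5,7} → only 9 remains.
r8c4 = 7: row 8 has {2,3,5,9}; col 4 has {1,2,3,4,5,6,9}; box has {6,8,9} → only 7 remains.
r8c5 = 1: row 8 has {2,3,5,7,9}; col 5 has {2,4,7,8,9}; box has {6,7,8,9} → only 1 remains.
r8c6 = 4: row 8 has {1,2,3,5,7,9}; col 6 has {1,3,5,6,7,8,9}; box has {1,6,7,8,9} → only 4 remains.
r9c5 = 5: row 9 has {1,3,7,8,9}; col 5 has {1,2,4,7,8,9}; box has {1,4,6,7,8,9} → only 5 remains.
r9c6 = 2: row 9 has {1,3,5,7,8,9}; col 6 has {1,3,4,5,6,7,8,9}; box has {1,4,5,6,7,8,9} → only 2 remains.
r9c9 = 6: row 9 has {1,2,3,5,7,8,9}; col 9 has {1,2,3,4,5,7,9}; box has {1,2,3,5,7,9} → only 6 remains.
r1c4 = 8: row 1 has {1,4,5,7}; col 4 has {1,2,3,4,5,6,7,9}; box has {1,2,3,4,5,7,9} → only 8 remains.
r1c5 = 6: row 1 has {1,4,5,7,8}; col 5 has {1,2,4,5,7,8,9}; box has {1,2,3,4,5,7,8,9} → only 6 remains.
r1c7 = 9: row 1 has {1,4,5,6,7,8}; col 7 has {1,2,3,5,6,8}; box has {1,2,3,4,5,6,8} → only 9 remains.
r3c2 = 5: row 3 has {1,2,3,4,6,8,9}; col 2 has {1,7,8,9}; box has {1,4,6,7,8,9} → only 5 remains.
r3c7 = 7: row 3 has {1,2,3,4,5,6,8,9}; col 7 has {1,2,3,5,6,8,9}; box has {1,2,3,4,5,6,8,9} → only 7 remains.
r7c5 = 3: row 7 has {1,2,6,7,8,9}; col 5 has {1,2,4,5,6,7,8,9}; box has {1,2,4,5,6,7,8,9} → only 3 remains.
r7c7 = 4: row 7 has {1,2,3,6,7,8,9}; col 7 has {1,2,3,5,6,7,8,9}; box has {1,2,3,5,6,7,9} → only 4 remains.
r8c2 = 6: row 8 has {1,2,3,4,5,7,9}; col 2 has {1,5,7,8,9}; box has {1,2,3,7,8,9} → only 6 remains.
r8c9 = 8: row 8 has {1,2,3,4,5,6,7,9}; col 9 has {1,2,3,4,5,6,7,9}; box has {1,2,3,4,5,6,7,9} → only 8 remains.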